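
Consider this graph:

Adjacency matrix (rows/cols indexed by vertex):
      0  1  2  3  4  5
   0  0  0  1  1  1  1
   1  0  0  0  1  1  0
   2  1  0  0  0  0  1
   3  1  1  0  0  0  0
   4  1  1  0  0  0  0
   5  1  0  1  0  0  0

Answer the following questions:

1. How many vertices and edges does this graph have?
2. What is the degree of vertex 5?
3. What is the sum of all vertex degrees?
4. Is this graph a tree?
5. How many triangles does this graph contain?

Count: 6 vertices, 7 edges.
Vertex 5 has neighbors [0, 2], degree = 2.
Handshaking lemma: 2 * 7 = 14.
A tree on 6 vertices has 5 edges. This graph has 7 edges (2 extra). Not a tree.
Number of triangles = 1.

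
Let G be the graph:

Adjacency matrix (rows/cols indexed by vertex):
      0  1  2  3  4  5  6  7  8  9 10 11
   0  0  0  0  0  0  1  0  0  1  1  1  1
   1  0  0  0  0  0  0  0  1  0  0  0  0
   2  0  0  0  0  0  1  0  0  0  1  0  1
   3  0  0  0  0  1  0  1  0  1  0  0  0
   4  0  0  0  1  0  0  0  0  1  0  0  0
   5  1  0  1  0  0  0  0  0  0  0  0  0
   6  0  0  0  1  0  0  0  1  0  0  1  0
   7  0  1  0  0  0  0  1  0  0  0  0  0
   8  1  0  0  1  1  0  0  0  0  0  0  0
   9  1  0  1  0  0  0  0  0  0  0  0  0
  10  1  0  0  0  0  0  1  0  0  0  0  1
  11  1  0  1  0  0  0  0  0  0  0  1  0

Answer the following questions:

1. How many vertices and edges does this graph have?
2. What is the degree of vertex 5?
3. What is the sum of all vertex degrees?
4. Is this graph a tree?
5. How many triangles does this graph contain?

Count: 12 vertices, 16 edges.
Vertex 5 has neighbors [0, 2], degree = 2.
Handshaking lemma: 2 * 16 = 32.
A tree on 12 vertices has 11 edges. This graph has 16 edges (5 extra). Not a tree.
Number of triangles = 2.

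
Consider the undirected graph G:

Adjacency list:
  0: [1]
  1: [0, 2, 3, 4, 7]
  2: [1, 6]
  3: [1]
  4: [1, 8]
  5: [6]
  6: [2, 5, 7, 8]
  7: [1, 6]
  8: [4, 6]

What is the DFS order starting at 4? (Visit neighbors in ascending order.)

DFS from vertex 4 (neighbors processed in ascending order):
Visit order: 4, 1, 0, 2, 6, 5, 7, 8, 3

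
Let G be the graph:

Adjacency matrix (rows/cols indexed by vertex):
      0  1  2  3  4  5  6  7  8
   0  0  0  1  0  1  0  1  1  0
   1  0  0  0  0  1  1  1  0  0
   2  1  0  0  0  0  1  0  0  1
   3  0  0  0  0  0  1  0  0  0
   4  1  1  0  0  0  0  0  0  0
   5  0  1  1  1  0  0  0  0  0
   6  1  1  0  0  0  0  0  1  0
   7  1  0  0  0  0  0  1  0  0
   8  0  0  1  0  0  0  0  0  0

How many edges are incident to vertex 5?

Vertex 5 has neighbors [1, 2, 3], so deg(5) = 3.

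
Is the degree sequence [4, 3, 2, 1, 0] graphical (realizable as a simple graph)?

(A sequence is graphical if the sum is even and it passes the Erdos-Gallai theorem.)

Sum of degrees = 10. Sum is even but fails Erdos-Gallai. The sequence is NOT graphical.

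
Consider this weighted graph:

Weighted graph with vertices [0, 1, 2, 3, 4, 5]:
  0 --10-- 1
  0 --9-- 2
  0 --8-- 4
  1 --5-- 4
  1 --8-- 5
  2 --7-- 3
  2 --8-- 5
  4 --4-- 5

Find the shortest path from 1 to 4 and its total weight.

Using Dijkstra's algorithm from vertex 1:
Shortest path: 1 -> 4
Total weight: 5 = 5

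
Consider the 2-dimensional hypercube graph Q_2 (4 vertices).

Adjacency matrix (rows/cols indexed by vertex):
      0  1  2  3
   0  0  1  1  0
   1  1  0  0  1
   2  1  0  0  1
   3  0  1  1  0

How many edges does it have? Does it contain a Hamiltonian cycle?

Q_2 has 4 * 2 / 2 = 4 edges.
Q_2 (d >= 2) always has a Hamiltonian cycle: a 2-bit cyclic Gray code visits every vertex exactly once and returns to the start.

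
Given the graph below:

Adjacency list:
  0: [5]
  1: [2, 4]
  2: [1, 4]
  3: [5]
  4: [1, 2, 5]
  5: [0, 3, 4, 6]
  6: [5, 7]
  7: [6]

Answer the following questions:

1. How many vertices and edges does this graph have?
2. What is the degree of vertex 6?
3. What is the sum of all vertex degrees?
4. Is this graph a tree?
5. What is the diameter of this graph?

Count: 8 vertices, 8 edges.
Vertex 6 has neighbors [5, 7], degree = 2.
Handshaking lemma: 2 * 8 = 16.
A tree on 8 vertices has 7 edges. This graph has 8 edges (1 extra). Not a tree.
Diameter (longest shortest path) = 4.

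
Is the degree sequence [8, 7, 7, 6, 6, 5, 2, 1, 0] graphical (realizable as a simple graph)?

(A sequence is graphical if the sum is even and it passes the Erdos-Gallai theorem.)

Sum of degrees = 42. Sum is even but fails Erdos-Gallai. The sequence is NOT graphical.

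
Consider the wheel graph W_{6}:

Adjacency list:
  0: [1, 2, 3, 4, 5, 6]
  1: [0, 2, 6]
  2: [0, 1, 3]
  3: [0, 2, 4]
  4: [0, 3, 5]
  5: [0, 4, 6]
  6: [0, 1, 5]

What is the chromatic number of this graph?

W_{6} = C_{6} plus a hub adjacent to every cycle vertex.
The outer cycle needs 2 colors (even cycle); the hub is adjacent to all of them so needs a fresh color.
Chromatic number = 2 + 1 = 3.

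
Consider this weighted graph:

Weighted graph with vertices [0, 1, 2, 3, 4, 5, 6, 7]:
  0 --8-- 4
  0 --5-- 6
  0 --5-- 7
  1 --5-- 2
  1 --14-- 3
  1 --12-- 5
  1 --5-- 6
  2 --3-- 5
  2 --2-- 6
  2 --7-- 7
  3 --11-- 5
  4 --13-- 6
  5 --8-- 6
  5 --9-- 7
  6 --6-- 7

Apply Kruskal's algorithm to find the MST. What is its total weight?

Applying Kruskal's algorithm (sort edges by weight, add if no cycle):
  Add (2,6) w=2
  Add (2,5) w=3
  Add (0,7) w=5
  Add (0,6) w=5
  Add (1,2) w=5
  Skip (1,6) w=5 (creates cycle)
  Skip (6,7) w=6 (creates cycle)
  Skip (2,7) w=7 (creates cycle)
  Add (0,4) w=8
  Skip (5,6) w=8 (creates cycle)
  Skip (5,7) w=9 (creates cycle)
  Add (3,5) w=11
  Skip (1,5) w=12 (creates cycle)
  Skip (4,6) w=13 (creates cycle)
  Skip (1,3) w=14 (creates cycle)
MST weight = 39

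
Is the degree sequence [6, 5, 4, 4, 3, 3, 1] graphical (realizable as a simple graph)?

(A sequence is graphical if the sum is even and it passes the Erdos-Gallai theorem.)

Sum of degrees = 26. Sum is even and passes Erdos-Gallai. The sequence IS graphical.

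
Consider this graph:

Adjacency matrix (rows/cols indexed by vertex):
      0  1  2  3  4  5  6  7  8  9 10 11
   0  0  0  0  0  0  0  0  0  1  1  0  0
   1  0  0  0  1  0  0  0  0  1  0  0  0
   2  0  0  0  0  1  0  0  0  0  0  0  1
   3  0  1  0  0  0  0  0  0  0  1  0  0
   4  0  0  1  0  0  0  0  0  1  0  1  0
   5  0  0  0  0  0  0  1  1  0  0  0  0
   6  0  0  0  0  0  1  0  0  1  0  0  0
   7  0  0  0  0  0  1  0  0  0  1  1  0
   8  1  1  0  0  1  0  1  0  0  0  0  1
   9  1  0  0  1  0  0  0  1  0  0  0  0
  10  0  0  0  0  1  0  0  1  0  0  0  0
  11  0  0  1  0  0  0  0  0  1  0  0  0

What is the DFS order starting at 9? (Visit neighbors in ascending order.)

DFS from vertex 9 (neighbors processed in ascending order):
Visit order: 9, 0, 8, 1, 3, 4, 2, 11, 10, 7, 5, 6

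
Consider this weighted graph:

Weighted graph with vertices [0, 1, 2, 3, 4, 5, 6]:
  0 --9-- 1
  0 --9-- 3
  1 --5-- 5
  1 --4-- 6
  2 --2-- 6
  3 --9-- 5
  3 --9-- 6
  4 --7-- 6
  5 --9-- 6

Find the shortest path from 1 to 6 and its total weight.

Using Dijkstra's algorithm from vertex 1:
Shortest path: 1 -> 6
Total weight: 4 = 4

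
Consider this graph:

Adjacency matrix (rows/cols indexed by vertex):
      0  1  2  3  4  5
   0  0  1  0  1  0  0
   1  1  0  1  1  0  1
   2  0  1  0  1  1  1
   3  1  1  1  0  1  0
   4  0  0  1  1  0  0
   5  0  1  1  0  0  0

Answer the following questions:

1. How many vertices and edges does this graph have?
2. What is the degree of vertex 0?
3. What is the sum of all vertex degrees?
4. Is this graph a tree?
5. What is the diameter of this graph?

Count: 6 vertices, 9 edges.
Vertex 0 has neighbors [1, 3], degree = 2.
Handshaking lemma: 2 * 9 = 18.
A tree on 6 vertices has 5 edges. This graph has 9 edges (4 extra). Not a tree.
Diameter (longest shortest path) = 2.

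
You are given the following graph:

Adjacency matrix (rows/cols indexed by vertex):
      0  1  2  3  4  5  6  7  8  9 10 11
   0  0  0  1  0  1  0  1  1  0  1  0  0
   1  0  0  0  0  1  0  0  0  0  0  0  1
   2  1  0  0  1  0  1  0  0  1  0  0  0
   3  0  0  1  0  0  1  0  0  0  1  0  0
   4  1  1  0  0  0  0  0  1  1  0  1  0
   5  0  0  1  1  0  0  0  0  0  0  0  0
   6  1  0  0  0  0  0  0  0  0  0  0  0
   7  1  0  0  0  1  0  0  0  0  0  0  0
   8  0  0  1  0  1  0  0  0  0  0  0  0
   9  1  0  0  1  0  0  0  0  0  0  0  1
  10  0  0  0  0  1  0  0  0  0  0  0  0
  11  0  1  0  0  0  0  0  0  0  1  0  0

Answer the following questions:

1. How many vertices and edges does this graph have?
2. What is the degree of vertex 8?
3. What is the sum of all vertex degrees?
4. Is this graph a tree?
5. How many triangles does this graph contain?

Count: 12 vertices, 16 edges.
Vertex 8 has neighbors [2, 4], degree = 2.
Handshaking lemma: 2 * 16 = 32.
A tree on 12 vertices has 11 edges. This graph has 16 edges (5 extra). Not a tree.
Number of triangles = 2.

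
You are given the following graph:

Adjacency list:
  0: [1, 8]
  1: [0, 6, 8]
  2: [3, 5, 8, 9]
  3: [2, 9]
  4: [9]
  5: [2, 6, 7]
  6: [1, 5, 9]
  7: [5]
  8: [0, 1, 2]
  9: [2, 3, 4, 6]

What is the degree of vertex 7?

Vertex 7 has neighbors [5], so deg(7) = 1.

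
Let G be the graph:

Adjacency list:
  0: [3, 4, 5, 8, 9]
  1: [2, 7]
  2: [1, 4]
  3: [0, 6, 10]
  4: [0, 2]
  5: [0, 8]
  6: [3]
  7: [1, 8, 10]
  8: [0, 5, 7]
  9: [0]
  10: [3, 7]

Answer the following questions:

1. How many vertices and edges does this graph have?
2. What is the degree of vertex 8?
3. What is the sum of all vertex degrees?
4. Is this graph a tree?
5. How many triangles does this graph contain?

Count: 11 vertices, 13 edges.
Vertex 8 has neighbors [0, 5, 7], degree = 3.
Handshaking lemma: 2 * 13 = 26.
A tree on 11 vertices has 10 edges. This graph has 13 edges (3 extra). Not a tree.
Number of triangles = 1.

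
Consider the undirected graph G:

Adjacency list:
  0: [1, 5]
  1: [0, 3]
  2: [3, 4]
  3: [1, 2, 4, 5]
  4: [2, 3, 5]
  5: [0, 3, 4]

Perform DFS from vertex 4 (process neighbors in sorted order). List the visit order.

DFS from vertex 4 (neighbors processed in ascending order):
Visit order: 4, 2, 3, 1, 0, 5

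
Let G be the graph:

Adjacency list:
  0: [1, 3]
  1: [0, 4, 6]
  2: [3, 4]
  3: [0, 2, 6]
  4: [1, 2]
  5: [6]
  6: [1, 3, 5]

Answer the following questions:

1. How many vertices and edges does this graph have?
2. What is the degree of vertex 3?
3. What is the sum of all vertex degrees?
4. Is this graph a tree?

Count: 7 vertices, 8 edges.
Vertex 3 has neighbors [0, 2, 6], degree = 3.
Handshaking lemma: 2 * 8 = 16.
A tree on 7 vertices has 6 edges. This graph has 8 edges (2 extra). Not a tree.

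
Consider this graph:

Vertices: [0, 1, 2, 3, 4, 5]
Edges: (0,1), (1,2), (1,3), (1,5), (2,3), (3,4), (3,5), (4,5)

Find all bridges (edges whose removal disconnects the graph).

A bridge is an edge whose removal increases the number of connected components.
Bridges found: (0,1)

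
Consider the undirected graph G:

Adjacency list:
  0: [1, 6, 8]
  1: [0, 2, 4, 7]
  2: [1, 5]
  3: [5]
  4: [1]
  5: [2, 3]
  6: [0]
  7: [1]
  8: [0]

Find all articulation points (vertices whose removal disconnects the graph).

An articulation point is a vertex whose removal disconnects the graph.
Articulation points: [0, 1, 2, 5]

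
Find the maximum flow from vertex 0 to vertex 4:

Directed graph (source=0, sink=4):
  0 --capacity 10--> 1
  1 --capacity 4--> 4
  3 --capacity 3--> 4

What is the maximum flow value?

Computing max flow:
  Flow on (0->1): 4/10
  Flow on (1->4): 4/4
Maximum flow = 4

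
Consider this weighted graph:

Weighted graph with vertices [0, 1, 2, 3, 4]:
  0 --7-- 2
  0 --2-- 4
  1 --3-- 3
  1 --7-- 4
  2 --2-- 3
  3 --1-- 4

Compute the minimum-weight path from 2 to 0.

Using Dijkstra's algorithm from vertex 2:
Shortest path: 2 -> 3 -> 4 -> 0
Total weight: 2 + 1 + 2 = 5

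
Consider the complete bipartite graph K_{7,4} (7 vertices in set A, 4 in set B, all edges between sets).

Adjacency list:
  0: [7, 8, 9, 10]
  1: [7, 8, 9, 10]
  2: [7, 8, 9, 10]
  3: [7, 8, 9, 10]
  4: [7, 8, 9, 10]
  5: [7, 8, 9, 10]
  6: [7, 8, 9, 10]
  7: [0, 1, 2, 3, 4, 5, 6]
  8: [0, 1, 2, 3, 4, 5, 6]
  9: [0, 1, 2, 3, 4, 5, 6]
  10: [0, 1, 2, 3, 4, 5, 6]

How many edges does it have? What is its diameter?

K_{7,4} has 7 * 4 = 28 edges.
Any vertex reaches any opposite-side vertex in 1 step; same-side vertices reach in 2 steps via any opposite-side vertex.
Diameter = 2.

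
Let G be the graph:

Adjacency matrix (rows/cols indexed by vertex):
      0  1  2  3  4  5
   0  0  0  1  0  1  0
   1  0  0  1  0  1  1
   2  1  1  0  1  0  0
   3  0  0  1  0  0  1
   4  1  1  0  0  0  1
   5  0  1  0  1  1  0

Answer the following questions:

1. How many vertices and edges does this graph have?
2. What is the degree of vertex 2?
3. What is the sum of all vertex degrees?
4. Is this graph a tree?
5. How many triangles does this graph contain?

Count: 6 vertices, 8 edges.
Vertex 2 has neighbors [0, 1, 3], degree = 3.
Handshaking lemma: 2 * 8 = 16.
A tree on 6 vertices has 5 edges. This graph has 8 edges (3 extra). Not a tree.
Number of triangles = 1.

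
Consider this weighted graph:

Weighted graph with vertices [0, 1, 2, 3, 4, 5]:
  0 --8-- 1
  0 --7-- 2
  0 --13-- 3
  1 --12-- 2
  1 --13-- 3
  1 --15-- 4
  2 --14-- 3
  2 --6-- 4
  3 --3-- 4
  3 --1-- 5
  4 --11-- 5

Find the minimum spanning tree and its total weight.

Applying Kruskal's algorithm (sort edges by weight, add if no cycle):
  Add (3,5) w=1
  Add (3,4) w=3
  Add (2,4) w=6
  Add (0,2) w=7
  Add (0,1) w=8
  Skip (4,5) w=11 (creates cycle)
  Skip (1,2) w=12 (creates cycle)
  Skip (0,3) w=13 (creates cycle)
  Skip (1,3) w=13 (creates cycle)
  Skip (2,3) w=14 (creates cycle)
  Skip (1,4) w=15 (creates cycle)
MST weight = 25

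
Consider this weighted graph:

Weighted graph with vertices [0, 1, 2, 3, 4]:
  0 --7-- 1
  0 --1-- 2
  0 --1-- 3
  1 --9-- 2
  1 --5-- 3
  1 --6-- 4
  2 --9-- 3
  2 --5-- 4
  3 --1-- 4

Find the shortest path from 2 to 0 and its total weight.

Using Dijkstra's algorithm from vertex 2:
Shortest path: 2 -> 0
Total weight: 1 = 1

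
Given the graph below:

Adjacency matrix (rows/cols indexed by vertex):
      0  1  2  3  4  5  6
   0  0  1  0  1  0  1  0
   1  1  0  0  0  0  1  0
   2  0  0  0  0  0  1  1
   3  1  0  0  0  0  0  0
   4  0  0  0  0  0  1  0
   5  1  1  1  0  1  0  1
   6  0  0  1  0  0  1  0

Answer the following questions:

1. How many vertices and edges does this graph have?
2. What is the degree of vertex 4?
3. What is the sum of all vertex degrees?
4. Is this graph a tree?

Count: 7 vertices, 8 edges.
Vertex 4 has neighbors [5], degree = 1.
Handshaking lemma: 2 * 8 = 16.
A tree on 7 vertices has 6 edges. This graph has 8 edges (2 extra). Not a tree.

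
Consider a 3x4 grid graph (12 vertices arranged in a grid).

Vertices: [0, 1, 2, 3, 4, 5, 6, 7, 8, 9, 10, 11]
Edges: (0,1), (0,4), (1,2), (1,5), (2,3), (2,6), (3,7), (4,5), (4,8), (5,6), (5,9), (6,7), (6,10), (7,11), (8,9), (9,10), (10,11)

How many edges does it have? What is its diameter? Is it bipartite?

A 3x4 grid has 8 vertical edges and 9 horizontal edges.
Total edges = 8 + 9 = 17.
Diameter = (3-1) + (4-1) = 5 (corner to opposite corner).
Grid graphs are bipartite (checkerboard coloring).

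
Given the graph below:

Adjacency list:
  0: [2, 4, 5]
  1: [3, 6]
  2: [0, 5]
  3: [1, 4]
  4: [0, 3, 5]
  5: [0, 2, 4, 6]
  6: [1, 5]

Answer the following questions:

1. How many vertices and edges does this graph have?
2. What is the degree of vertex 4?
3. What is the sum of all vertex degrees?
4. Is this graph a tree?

Count: 7 vertices, 9 edges.
Vertex 4 has neighbors [0, 3, 5], degree = 3.
Handshaking lemma: 2 * 9 = 18.
A tree on 7 vertices has 6 edges. This graph has 9 edges (3 extra). Not a tree.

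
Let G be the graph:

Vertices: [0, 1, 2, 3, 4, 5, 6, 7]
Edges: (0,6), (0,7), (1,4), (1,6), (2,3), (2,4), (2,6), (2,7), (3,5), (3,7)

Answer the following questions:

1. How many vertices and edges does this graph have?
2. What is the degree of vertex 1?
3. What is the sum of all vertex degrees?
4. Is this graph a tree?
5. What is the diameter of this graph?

Count: 8 vertices, 10 edges.
Vertex 1 has neighbors [4, 6], degree = 2.
Handshaking lemma: 2 * 10 = 20.
A tree on 8 vertices has 7 edges. This graph has 10 edges (3 extra). Not a tree.
Diameter (longest shortest path) = 4.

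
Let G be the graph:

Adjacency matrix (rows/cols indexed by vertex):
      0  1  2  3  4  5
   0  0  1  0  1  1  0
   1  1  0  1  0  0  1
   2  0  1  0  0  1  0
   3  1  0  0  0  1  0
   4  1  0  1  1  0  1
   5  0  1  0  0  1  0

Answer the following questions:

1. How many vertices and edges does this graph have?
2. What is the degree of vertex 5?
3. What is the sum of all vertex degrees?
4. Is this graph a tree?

Count: 6 vertices, 8 edges.
Vertex 5 has neighbors [1, 4], degree = 2.
Handshaking lemma: 2 * 8 = 16.
A tree on 6 vertices has 5 edges. This graph has 8 edges (3 extra). Not a tree.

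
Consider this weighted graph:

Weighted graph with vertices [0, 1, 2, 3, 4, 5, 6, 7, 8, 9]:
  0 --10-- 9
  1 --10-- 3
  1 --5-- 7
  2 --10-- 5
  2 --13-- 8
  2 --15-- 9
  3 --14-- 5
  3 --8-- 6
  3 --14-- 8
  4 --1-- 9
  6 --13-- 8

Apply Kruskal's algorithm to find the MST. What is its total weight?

Applying Kruskal's algorithm (sort edges by weight, add if no cycle):
  Add (4,9) w=1
  Add (1,7) w=5
  Add (3,6) w=8
  Add (0,9) w=10
  Add (1,3) w=10
  Add (2,5) w=10
  Add (2,8) w=13
  Add (6,8) w=13
  Skip (3,5) w=14 (creates cycle)
  Skip (3,8) w=14 (creates cycle)
  Add (2,9) w=15
MST weight = 85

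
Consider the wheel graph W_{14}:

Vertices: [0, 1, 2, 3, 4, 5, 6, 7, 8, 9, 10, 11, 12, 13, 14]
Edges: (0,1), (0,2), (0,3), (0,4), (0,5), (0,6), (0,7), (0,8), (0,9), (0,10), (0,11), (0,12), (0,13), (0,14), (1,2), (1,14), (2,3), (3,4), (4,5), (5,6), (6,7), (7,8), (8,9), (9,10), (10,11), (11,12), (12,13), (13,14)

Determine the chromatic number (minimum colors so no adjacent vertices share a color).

W_{14} = C_{14} plus a hub adjacent to every cycle vertex.
The outer cycle needs 2 colors (even cycle); the hub is adjacent to all of them so needs a fresh color.
Chromatic number = 2 + 1 = 3.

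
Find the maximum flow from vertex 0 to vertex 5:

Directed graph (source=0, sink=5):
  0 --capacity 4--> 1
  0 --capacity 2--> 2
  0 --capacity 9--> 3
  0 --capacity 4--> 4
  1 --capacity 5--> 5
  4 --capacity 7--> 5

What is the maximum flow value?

Computing max flow:
  Flow on (0->1): 4/4
  Flow on (0->4): 4/4
  Flow on (1->5): 4/5
  Flow on (4->5): 4/7
Maximum flow = 8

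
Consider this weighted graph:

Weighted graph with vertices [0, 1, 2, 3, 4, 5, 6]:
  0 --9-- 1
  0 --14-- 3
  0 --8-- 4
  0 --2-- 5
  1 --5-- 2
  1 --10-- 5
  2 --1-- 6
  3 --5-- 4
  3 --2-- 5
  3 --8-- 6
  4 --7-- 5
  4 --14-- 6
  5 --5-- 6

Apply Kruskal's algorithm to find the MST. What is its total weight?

Applying Kruskal's algorithm (sort edges by weight, add if no cycle):
  Add (2,6) w=1
  Add (0,5) w=2
  Add (3,5) w=2
  Add (1,2) w=5
  Add (3,4) w=5
  Add (5,6) w=5
  Skip (4,5) w=7 (creates cycle)
  Skip (0,4) w=8 (creates cycle)
  Skip (3,6) w=8 (creates cycle)
  Skip (0,1) w=9 (creates cycle)
  Skip (1,5) w=10 (creates cycle)
  Skip (0,3) w=14 (creates cycle)
  Skip (4,6) w=14 (creates cycle)
MST weight = 20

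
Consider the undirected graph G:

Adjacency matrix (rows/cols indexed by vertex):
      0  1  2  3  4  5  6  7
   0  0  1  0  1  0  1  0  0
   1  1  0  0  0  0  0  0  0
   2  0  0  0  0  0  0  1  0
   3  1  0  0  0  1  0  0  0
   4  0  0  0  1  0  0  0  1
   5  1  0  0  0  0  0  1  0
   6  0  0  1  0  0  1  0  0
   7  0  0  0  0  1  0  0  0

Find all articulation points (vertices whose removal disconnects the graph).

An articulation point is a vertex whose removal disconnects the graph.
Articulation points: [0, 3, 4, 5, 6]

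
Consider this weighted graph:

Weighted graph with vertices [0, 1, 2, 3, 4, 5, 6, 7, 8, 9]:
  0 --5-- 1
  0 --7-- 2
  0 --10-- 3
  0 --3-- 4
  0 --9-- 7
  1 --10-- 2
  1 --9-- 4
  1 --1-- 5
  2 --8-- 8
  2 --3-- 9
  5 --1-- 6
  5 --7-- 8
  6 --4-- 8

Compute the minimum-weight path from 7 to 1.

Using Dijkstra's algorithm from vertex 7:
Shortest path: 7 -> 0 -> 1
Total weight: 9 + 5 = 14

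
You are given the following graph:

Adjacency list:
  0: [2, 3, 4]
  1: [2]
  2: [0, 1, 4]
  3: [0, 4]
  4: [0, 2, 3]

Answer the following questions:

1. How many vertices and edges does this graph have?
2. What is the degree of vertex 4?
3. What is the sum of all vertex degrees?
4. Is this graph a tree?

Count: 5 vertices, 6 edges.
Vertex 4 has neighbors [0, 2, 3], degree = 3.
Handshaking lemma: 2 * 6 = 12.
A tree on 5 vertices has 4 edges. This graph has 6 edges (2 extra). Not a tree.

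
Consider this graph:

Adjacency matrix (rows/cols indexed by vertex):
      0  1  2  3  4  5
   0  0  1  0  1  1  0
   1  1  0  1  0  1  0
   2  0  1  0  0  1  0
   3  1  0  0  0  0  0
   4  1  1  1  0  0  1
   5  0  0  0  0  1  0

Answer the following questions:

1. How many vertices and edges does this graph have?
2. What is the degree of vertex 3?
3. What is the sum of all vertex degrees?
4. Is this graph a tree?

Count: 6 vertices, 7 edges.
Vertex 3 has neighbors [0], degree = 1.
Handshaking lemma: 2 * 7 = 14.
A tree on 6 vertices has 5 edges. This graph has 7 edges (2 extra). Not a tree.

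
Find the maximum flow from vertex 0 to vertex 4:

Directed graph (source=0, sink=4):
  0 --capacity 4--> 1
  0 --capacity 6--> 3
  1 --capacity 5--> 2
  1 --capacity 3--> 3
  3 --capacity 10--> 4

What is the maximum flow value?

Computing max flow:
  Flow on (0->1): 3/4
  Flow on (0->3): 6/6
  Flow on (1->3): 3/3
  Flow on (3->4): 9/10
Maximum flow = 9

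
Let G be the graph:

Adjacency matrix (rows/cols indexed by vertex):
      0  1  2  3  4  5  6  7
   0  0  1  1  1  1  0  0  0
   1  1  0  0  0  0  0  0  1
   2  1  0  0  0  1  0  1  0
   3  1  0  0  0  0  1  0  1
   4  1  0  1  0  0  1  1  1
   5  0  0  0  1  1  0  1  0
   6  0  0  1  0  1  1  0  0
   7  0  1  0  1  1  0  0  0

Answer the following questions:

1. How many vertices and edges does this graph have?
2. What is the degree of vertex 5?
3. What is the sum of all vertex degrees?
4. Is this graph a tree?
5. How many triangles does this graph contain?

Count: 8 vertices, 13 edges.
Vertex 5 has neighbors [3, 4, 6], degree = 3.
Handshaking lemma: 2 * 13 = 26.
A tree on 8 vertices has 7 edges. This graph has 13 edges (6 extra). Not a tree.
Number of triangles = 3.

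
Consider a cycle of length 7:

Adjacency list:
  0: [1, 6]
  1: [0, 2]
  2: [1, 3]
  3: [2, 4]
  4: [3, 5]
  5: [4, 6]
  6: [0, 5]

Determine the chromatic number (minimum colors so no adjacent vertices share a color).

This is an odd cycle (C_7). Odd cycles are not bipartite (any 2-coloring forces two adjacent vertices to match), and 3 colors suffice.
Chromatic number = 3.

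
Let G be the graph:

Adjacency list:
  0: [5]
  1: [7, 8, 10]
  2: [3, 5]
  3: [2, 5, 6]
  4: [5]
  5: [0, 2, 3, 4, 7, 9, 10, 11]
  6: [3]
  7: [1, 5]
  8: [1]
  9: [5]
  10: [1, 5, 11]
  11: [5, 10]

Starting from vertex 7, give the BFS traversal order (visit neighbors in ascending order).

BFS from vertex 7 (neighbors processed in ascending order):
Visit order: 7, 1, 5, 8, 10, 0, 2, 3, 4, 9, 11, 6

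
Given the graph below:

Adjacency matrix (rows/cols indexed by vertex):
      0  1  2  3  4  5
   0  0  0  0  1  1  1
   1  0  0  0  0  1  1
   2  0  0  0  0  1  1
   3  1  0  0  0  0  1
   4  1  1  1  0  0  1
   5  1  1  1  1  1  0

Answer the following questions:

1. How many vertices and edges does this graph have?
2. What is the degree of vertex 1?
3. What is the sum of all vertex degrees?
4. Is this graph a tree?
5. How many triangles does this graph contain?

Count: 6 vertices, 9 edges.
Vertex 1 has neighbors [4, 5], degree = 2.
Handshaking lemma: 2 * 9 = 18.
A tree on 6 vertices has 5 edges. This graph has 9 edges (4 extra). Not a tree.
Number of triangles = 4.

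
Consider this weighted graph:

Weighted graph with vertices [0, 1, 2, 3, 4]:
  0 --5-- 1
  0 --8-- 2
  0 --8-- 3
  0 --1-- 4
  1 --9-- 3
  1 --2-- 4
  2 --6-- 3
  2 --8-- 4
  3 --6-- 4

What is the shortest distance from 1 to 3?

Using Dijkstra's algorithm from vertex 1:
Shortest path: 1 -> 4 -> 3
Total weight: 2 + 6 = 8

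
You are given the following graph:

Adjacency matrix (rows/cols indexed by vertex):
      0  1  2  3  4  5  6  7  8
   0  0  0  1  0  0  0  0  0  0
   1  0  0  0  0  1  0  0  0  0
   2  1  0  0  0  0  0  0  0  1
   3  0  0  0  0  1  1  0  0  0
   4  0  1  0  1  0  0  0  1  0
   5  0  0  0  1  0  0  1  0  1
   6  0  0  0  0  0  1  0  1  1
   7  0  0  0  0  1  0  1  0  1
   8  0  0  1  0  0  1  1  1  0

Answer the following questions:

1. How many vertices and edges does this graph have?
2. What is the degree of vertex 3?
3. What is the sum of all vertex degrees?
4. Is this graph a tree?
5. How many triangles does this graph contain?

Count: 9 vertices, 11 edges.
Vertex 3 has neighbors [4, 5], degree = 2.
Handshaking lemma: 2 * 11 = 22.
A tree on 9 vertices has 8 edges. This graph has 11 edges (3 extra). Not a tree.
Number of triangles = 2.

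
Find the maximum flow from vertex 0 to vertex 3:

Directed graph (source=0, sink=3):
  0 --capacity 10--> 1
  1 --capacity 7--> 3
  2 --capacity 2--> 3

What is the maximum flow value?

Computing max flow:
  Flow on (0->1): 7/10
  Flow on (1->3): 7/7
Maximum flow = 7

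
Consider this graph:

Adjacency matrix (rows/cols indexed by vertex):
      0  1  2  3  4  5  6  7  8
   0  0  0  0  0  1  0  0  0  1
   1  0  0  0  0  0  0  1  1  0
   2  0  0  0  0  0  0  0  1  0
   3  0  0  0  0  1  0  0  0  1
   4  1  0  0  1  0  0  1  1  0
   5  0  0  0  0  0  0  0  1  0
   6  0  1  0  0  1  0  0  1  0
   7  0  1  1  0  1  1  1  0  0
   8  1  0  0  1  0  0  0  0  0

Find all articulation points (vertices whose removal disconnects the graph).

An articulation point is a vertex whose removal disconnects the graph.
Articulation points: [4, 7]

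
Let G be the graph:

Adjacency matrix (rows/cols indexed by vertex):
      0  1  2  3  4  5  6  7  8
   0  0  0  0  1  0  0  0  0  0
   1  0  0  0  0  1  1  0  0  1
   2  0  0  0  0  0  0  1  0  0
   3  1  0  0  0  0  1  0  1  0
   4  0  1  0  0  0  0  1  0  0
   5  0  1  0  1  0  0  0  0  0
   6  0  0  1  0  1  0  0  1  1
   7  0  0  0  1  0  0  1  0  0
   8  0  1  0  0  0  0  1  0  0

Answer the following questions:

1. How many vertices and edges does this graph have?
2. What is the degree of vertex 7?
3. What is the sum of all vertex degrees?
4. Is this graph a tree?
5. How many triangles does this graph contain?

Count: 9 vertices, 10 edges.
Vertex 7 has neighbors [3, 6], degree = 2.
Handshaking lemma: 2 * 10 = 20.
A tree on 9 vertices has 8 edges. This graph has 10 edges (2 extra). Not a tree.
Number of triangles = 0.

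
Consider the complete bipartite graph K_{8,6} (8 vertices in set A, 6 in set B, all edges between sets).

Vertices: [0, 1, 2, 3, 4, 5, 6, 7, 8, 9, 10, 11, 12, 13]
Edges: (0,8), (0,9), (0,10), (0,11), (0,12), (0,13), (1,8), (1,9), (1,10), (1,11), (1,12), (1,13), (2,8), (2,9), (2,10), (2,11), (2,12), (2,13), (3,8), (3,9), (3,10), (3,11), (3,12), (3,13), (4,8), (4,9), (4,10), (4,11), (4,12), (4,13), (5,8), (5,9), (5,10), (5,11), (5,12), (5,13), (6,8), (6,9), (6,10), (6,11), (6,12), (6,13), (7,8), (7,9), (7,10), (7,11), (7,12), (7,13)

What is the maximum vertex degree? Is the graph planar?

Set-A vertices have degree 6; set-B vertices have degree 8. Maximum degree = max(8,6) = 8.
K_{8,6} contains K_{3,3} as a subgraph (since both sides have >= 3 vertices); by Kuratowski's theorem it is not planar.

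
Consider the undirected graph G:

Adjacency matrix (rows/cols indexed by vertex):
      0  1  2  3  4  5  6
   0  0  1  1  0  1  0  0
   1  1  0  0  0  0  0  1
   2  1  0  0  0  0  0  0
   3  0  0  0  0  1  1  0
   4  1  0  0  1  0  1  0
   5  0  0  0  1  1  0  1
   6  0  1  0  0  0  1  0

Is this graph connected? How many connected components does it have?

Checking connectivity: the graph has 1 connected component(s).
All vertices are reachable from each other. The graph IS connected.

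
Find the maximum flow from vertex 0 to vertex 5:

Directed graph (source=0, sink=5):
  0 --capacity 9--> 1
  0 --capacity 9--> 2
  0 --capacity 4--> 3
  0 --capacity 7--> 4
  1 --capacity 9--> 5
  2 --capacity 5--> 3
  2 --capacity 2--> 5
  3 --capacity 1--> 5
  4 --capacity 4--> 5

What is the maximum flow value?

Computing max flow:
  Flow on (0->1): 9/9
  Flow on (0->2): 3/9
  Flow on (0->4): 4/7
  Flow on (1->5): 9/9
  Flow on (2->3): 1/5
  Flow on (2->5): 2/2
  Flow on (3->5): 1/1
  Flow on (4->5): 4/4
Maximum flow = 16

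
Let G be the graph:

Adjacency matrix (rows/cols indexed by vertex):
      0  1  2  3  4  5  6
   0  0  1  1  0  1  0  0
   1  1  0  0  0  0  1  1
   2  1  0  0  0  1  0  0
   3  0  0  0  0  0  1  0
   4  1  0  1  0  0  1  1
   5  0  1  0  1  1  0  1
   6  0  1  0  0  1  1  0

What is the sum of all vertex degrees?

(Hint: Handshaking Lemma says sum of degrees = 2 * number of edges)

Count edges: 10 edges.
By Handshaking Lemma: sum of degrees = 2 * 10 = 20.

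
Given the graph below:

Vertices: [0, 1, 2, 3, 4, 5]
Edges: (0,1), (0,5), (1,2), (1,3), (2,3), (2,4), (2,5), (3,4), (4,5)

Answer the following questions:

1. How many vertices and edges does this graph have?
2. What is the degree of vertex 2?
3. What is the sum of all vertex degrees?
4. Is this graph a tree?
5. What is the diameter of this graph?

Count: 6 vertices, 9 edges.
Vertex 2 has neighbors [1, 3, 4, 5], degree = 4.
Handshaking lemma: 2 * 9 = 18.
A tree on 6 vertices has 5 edges. This graph has 9 edges (4 extra). Not a tree.
Diameter (longest shortest path) = 2.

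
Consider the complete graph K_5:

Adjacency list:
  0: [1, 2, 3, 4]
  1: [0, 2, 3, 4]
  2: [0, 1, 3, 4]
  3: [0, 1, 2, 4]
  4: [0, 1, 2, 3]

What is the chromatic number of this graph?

In K_5, every vertex is adjacent to every other vertex.
Each vertex needs a unique color.
Chromatic number = 5.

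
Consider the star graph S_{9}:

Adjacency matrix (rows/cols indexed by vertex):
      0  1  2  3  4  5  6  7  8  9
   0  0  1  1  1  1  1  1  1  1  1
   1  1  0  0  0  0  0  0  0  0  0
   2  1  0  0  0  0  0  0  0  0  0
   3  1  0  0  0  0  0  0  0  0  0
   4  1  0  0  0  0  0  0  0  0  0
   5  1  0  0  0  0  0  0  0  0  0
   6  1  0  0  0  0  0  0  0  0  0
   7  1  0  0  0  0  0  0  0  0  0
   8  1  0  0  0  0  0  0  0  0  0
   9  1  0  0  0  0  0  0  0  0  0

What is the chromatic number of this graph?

S_{9} has one hub adjacent to 9 leaves; leaves are pairwise non-adjacent.
Color the hub 0 and every leaf 1.
Chromatic number = 2.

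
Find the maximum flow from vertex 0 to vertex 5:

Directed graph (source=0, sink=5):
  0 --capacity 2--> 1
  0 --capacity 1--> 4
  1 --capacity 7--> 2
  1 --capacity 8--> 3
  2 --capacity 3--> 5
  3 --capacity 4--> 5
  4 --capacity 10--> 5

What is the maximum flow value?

Computing max flow:
  Flow on (0->1): 2/2
  Flow on (0->4): 1/1
  Flow on (1->2): 2/7
  Flow on (2->5): 2/3
  Flow on (4->5): 1/10
Maximum flow = 3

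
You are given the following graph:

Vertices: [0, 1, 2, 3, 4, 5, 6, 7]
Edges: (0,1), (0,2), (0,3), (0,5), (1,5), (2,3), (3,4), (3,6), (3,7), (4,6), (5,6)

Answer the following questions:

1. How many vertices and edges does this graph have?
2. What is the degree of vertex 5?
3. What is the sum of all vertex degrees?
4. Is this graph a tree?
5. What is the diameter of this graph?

Count: 8 vertices, 11 edges.
Vertex 5 has neighbors [0, 1, 6], degree = 3.
Handshaking lemma: 2 * 11 = 22.
A tree on 8 vertices has 7 edges. This graph has 11 edges (4 extra). Not a tree.
Diameter (longest shortest path) = 3.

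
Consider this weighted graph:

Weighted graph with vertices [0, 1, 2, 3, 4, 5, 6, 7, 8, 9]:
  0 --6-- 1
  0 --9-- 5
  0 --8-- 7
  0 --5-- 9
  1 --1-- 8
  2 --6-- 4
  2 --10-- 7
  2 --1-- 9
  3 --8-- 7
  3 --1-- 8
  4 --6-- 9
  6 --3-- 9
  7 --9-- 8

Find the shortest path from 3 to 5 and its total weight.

Using Dijkstra's algorithm from vertex 3:
Shortest path: 3 -> 8 -> 1 -> 0 -> 5
Total weight: 1 + 1 + 6 + 9 = 17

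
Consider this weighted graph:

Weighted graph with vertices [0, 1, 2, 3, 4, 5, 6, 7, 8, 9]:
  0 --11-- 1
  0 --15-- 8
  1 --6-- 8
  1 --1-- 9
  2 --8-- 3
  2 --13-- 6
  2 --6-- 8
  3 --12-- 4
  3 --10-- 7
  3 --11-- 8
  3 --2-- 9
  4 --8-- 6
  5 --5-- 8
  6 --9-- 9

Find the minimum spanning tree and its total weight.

Applying Kruskal's algorithm (sort edges by weight, add if no cycle):
  Add (1,9) w=1
  Add (3,9) w=2
  Add (5,8) w=5
  Add (1,8) w=6
  Add (2,8) w=6
  Skip (2,3) w=8 (creates cycle)
  Add (4,6) w=8
  Add (6,9) w=9
  Add (3,7) w=10
  Add (0,1) w=11
  Skip (3,8) w=11 (creates cycle)
  Skip (3,4) w=12 (creates cycle)
  Skip (2,6) w=13 (creates cycle)
  Skip (0,8) w=15 (creates cycle)
MST weight = 58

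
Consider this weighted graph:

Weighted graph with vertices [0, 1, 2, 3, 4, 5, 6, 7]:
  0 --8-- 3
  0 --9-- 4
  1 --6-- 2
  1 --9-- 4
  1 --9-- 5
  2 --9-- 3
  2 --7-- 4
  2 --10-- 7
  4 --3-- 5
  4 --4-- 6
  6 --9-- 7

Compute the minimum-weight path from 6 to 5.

Using Dijkstra's algorithm from vertex 6:
Shortest path: 6 -> 4 -> 5
Total weight: 4 + 3 = 7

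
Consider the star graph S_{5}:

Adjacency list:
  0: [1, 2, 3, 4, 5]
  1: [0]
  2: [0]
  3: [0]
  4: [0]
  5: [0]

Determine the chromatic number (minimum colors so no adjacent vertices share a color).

S_{5} has one hub adjacent to 5 leaves; leaves are pairwise non-adjacent.
Color the hub 0 and every leaf 1.
Chromatic number = 2.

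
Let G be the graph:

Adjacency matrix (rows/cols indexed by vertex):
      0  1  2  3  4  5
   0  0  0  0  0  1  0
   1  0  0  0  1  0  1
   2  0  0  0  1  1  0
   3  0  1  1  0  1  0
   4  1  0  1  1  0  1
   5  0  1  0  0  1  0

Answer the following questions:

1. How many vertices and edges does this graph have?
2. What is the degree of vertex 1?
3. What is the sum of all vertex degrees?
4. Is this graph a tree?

Count: 6 vertices, 7 edges.
Vertex 1 has neighbors [3, 5], degree = 2.
Handshaking lemma: 2 * 7 = 14.
A tree on 6 vertices has 5 edges. This graph has 7 edges (2 extra). Not a tree.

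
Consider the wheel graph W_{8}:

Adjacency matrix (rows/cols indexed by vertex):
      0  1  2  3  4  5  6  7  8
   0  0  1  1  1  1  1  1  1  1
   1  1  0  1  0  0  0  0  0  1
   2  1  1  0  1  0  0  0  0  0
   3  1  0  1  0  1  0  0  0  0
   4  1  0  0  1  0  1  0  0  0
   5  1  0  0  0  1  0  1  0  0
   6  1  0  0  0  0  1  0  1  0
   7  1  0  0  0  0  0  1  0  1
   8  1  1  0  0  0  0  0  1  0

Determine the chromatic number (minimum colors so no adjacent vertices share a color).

W_{8} = C_{8} plus a hub adjacent to every cycle vertex.
The outer cycle needs 2 colors (even cycle); the hub is adjacent to all of them so needs a fresh color.
Chromatic number = 2 + 1 = 3.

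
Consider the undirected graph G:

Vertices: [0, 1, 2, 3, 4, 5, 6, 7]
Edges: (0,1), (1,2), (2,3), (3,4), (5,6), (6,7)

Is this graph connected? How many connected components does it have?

Checking connectivity: the graph has 2 connected component(s).
Components: [[0, 1, 2, 3, 4], [5, 6, 7]]. The graph is NOT connected.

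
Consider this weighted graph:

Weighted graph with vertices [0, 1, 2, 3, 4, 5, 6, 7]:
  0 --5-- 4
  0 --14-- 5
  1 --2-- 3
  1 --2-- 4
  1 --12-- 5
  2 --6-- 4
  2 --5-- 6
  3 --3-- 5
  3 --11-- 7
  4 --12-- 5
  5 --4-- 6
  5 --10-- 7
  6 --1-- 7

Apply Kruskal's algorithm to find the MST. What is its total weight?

Applying Kruskal's algorithm (sort edges by weight, add if no cycle):
  Add (6,7) w=1
  Add (1,4) w=2
  Add (1,3) w=2
  Add (3,5) w=3
  Add (5,6) w=4
  Add (0,4) w=5
  Add (2,6) w=5
  Skip (2,4) w=6 (creates cycle)
  Skip (5,7) w=10 (creates cycle)
  Skip (3,7) w=11 (creates cycle)
  Skip (1,5) w=12 (creates cycle)
  Skip (4,5) w=12 (creates cycle)
  Skip (0,5) w=14 (creates cycle)
MST weight = 22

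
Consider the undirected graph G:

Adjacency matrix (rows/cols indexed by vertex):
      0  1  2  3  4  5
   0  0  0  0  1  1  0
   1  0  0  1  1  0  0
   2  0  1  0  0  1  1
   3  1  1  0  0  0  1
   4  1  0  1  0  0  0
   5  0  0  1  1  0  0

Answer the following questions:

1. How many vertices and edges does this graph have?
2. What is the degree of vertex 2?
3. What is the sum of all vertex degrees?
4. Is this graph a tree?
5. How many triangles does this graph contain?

Count: 6 vertices, 7 edges.
Vertex 2 has neighbors [1, 4, 5], degree = 3.
Handshaking lemma: 2 * 7 = 14.
A tree on 6 vertices has 5 edges. This graph has 7 edges (2 extra). Not a tree.
Number of triangles = 0.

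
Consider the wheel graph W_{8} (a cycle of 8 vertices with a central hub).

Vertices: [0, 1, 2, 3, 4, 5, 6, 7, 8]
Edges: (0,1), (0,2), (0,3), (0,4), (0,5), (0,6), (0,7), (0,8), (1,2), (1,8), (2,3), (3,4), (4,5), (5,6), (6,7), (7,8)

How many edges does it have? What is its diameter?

Wheel graph W_{8}: 8 cycle edges + 8 spoke edges = 16 edges.
The hub is distance 1 from all cycle vertices. Max distance between cycle vertices through hub is 2.
Diameter = 2.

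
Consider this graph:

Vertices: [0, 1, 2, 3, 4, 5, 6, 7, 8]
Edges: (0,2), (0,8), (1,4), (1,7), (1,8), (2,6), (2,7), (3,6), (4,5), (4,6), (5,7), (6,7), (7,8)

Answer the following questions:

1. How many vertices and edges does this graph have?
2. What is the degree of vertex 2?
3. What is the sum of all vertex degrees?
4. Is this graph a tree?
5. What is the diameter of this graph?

Count: 9 vertices, 13 edges.
Vertex 2 has neighbors [0, 6, 7], degree = 3.
Handshaking lemma: 2 * 13 = 26.
A tree on 9 vertices has 8 edges. This graph has 13 edges (5 extra). Not a tree.
Diameter (longest shortest path) = 3.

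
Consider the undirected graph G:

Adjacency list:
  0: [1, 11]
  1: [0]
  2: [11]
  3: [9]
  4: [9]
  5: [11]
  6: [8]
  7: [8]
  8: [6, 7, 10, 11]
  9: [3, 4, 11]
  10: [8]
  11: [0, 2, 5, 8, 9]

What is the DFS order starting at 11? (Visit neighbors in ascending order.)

DFS from vertex 11 (neighbors processed in ascending order):
Visit order: 11, 0, 1, 2, 5, 8, 6, 7, 10, 9, 3, 4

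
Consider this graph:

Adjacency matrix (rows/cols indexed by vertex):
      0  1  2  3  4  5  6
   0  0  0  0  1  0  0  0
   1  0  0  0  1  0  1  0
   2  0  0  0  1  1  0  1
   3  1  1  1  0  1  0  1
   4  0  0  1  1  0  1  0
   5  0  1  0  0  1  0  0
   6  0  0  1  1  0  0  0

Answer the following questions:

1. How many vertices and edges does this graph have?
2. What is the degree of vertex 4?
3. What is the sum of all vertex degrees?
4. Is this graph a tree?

Count: 7 vertices, 9 edges.
Vertex 4 has neighbors [2, 3, 5], degree = 3.
Handshaking lemma: 2 * 9 = 18.
A tree on 7 vertices has 6 edges. This graph has 9 edges (3 extra). Not a tree.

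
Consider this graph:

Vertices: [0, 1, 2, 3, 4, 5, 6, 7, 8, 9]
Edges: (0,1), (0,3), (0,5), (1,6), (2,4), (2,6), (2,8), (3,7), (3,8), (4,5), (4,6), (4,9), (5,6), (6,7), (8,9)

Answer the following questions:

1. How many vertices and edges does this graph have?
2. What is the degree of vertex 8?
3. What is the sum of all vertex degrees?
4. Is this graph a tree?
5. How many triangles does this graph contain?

Count: 10 vertices, 15 edges.
Vertex 8 has neighbors [2, 3, 9], degree = 3.
Handshaking lemma: 2 * 15 = 30.
A tree on 10 vertices has 9 edges. This graph has 15 edges (6 extra). Not a tree.
Number of triangles = 2.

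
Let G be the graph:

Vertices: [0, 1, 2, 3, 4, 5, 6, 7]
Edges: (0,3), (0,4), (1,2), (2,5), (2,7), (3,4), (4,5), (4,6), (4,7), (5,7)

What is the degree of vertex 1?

Vertex 1 has neighbors [2], so deg(1) = 1.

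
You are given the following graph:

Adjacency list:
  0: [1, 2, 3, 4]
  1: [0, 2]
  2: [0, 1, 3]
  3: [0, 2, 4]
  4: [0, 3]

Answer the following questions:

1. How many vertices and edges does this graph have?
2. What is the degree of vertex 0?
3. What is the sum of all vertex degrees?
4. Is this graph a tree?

Count: 5 vertices, 7 edges.
Vertex 0 has neighbors [1, 2, 3, 4], degree = 4.
Handshaking lemma: 2 * 7 = 14.
A tree on 5 vertices has 4 edges. This graph has 7 edges (3 extra). Not a tree.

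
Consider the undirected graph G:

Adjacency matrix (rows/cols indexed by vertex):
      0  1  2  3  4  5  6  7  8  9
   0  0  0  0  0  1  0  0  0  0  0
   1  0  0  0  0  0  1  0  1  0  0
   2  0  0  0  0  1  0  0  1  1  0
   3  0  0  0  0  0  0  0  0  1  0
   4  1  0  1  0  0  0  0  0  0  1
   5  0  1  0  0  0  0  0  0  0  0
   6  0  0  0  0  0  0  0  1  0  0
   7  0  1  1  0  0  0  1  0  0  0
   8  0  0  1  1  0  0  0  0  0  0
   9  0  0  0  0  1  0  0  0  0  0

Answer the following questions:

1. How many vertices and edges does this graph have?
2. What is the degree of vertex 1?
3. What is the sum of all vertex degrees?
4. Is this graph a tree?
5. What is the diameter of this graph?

Count: 10 vertices, 9 edges.
Vertex 1 has neighbors [5, 7], degree = 2.
Handshaking lemma: 2 * 9 = 18.
A graph is a tree iff it is connected and has exactly n-1 edges. This graph is connected (all 10 vertices in one component) and has 10-1 = 9 edges. It is a tree.
Diameter (longest shortest path) = 5.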